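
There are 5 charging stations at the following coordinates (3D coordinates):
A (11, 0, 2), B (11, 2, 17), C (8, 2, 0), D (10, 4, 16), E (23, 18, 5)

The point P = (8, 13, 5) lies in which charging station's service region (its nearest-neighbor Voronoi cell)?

C

Since √ is increasing, it suffices to compare squared distances:
|PA|² = 9 + 169 + 9 = 187
|PB|² = 9 + 121 + 144 = 274
|PC|² = 0 + 121 + 25 = 146
|PD|² = 4 + 81 + 121 = 206
|PE|² = 225 + 25 + 0 = 250
The smallest is to C, so P lies in the Voronoi region of C.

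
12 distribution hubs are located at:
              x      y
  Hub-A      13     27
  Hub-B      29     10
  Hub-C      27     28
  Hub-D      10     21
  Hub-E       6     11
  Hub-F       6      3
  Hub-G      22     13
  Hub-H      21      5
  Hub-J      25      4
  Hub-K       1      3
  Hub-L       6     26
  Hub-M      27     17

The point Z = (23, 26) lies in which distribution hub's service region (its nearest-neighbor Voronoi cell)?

Since √ is increasing, it suffices to compare squared distances:
d²(Z, Hub-A) = 100 + 1 = 101
d²(Z, Hub-B) = 36 + 256 = 292
d²(Z, Hub-C) = 16 + 4 = 20
d²(Z, Hub-D) = 169 + 25 = 194
d²(Z, Hub-E) = 289 + 225 = 514
d²(Z, Hub-F) = 289 + 529 = 818
d²(Z, Hub-G) = 1 + 169 = 170
d²(Z, Hub-H) = 4 + 441 = 445
d²(Z, Hub-J) = 4 + 484 = 488
d²(Z, Hub-K) = 484 + 529 = 1013
d²(Z, Hub-L) = 289 + 0 = 289
d²(Z, Hub-M) = 16 + 81 = 97
Minimum is at Hub-C.

Hub-C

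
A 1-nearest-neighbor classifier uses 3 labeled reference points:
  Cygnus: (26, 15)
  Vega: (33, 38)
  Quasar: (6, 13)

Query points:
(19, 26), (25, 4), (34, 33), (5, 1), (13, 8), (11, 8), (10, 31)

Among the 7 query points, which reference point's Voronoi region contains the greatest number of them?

Quasar

(19, 26) — d² to each: Cygnus:170, Vega:340, Quasar:338 → nearest is Cygnus
(25, 4) — d² to each: Cygnus:122, Vega:1220, Quasar:442 → nearest is Cygnus
(34, 33) — d² to each: Cygnus:388, Vega:26, Quasar:1184 → nearest is Vega
(5, 1) — d² to each: Cygnus:637, Vega:2153, Quasar:145 → nearest is Quasar
(13, 8) — d² to each: Cygnus:218, Vega:1300, Quasar:74 → nearest is Quasar
(11, 8) — d² to each: Cygnus:274, Vega:1384, Quasar:50 → nearest is Quasar
(10, 31) — d² to each: Cygnus:512, Vega:578, Quasar:340 → nearest is Quasar
Tally — Cygnus:2, Vega:1, Quasar:4. Quasar captures the most (4).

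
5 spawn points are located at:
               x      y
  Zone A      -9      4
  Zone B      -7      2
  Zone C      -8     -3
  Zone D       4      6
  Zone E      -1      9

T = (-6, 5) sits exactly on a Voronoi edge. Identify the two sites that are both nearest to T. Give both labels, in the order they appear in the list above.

Zone A and Zone B

Squared distances from T to each site:
d²(T, Zone A) = (-6−(-9))² + (5−4)² = 9 + 1 = 10
d²(T, Zone B) = (-6−(-7))² + (5−2)² = 1 + 9 = 10
d²(T, Zone C) = (-6−(-8))² + (5−(-3))² = 4 + 64 = 68
d²(T, Zone D) = (-6−4)² + (5−6)² = 100 + 1 = 101
d²(T, Zone E) = (-6−(-1))² + (5−9)² = 25 + 16 = 41
T is equidistant from Zone A and Zone B (both at squared distance 10), and every other site is strictly farther — so T lies on the Zone A–Zone B Voronoi edge.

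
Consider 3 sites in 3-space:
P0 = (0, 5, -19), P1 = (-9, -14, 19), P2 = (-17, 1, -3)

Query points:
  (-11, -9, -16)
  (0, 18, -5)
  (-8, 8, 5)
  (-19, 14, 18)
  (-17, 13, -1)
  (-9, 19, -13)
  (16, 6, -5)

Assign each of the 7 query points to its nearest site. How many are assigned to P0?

3

(-11, -9, -16) — d² to each: P0:326, P1:1254, P2:305 → nearest is P2
(0, 18, -5) — d² to each: P0:365, P1:1681, P2:582 → nearest is P0
(-8, 8, 5) — d² to each: P0:649, P1:681, P2:194 → nearest is P2
(-19, 14, 18) — d² to each: P0:1811, P1:885, P2:614 → nearest is P2
(-17, 13, -1) — d² to each: P0:677, P1:1193, P2:148 → nearest is P2
(-9, 19, -13) — d² to each: P0:313, P1:2113, P2:488 → nearest is P0
(16, 6, -5) — d² to each: P0:453, P1:1601, P2:1118 → nearest is P0
3 of the 7 points have P0 as nearest.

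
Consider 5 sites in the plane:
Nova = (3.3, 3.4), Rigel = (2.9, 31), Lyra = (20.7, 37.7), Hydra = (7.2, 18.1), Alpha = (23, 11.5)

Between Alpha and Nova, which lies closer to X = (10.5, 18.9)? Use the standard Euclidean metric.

Compare squared distances:
d²(X, Alpha) = (10.5−23)² + (18.9−11.5)² = 156.25 + 54.76 = 211.01
d²(X, Nova) = (10.5−3.3)² + (18.9−3.4)² = 51.84 + 240.25 = 292.09
211.01 < 292.09, so Alpha is closer.

Alpha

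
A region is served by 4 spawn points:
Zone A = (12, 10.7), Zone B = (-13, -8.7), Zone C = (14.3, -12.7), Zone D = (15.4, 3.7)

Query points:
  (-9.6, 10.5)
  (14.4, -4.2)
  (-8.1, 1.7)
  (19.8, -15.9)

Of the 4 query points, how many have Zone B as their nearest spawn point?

2

(-9.6, 10.5) — d² to each: Zone A:466.6, Zone B:380.2, Zone C:1109.45, Zone D:671.24 → nearest is Zone B
(14.4, -4.2) — d² to each: Zone A:227.77, Zone B:771.01, Zone C:72.26, Zone D:63.41 → nearest is Zone D
(-8.1, 1.7) — d² to each: Zone A:485.01, Zone B:132.17, Zone C:709.12, Zone D:556.25 → nearest is Zone B
(19.8, -15.9) — d² to each: Zone A:768.4, Zone B:1127.68, Zone C:40.49, Zone D:403.52 → nearest is Zone C
2 of the 4 points have Zone B as nearest.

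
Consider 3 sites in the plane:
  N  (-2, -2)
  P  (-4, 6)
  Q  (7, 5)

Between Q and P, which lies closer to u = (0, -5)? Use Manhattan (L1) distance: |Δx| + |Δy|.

d(u,Q) = |0−7| + |-5−5| = 7 + 10 = 17
d(u,P) = |0−(-4)| + |-5−6| = 4 + 11 = 15
17 > 15, so P is closer.

P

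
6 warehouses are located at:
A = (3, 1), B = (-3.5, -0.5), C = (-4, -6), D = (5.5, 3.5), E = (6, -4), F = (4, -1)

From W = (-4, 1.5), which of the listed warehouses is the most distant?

Since √ is increasing, it suffices to compare squared distances:
|WA|² = (-4−3)² + (1.5−1)² = 49 + 0.25 = 49.25
|WB|² = (-4−(-3.5))² + (1.5−(-0.5))² = 0.25 + 4 = 4.25
|WC|² = (-4−(-4))² + (1.5−(-6))² = 0 + 56.25 = 56.25
|WD|² = (-4−5.5)² + (1.5−3.5)² = 90.25 + 4 = 94.25
|WE|² = (-4−6)² + (1.5−(-4))² = 100 + 30.25 = 130.25
|WF|² = (-4−4)² + (1.5−(-1))² = 64 + 6.25 = 70.25
The largest is to E.

E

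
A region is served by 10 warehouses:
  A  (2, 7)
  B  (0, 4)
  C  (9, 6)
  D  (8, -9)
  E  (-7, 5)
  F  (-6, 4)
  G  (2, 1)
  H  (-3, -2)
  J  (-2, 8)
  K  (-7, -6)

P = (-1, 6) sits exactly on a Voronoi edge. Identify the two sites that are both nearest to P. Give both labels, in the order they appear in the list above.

B and J

Squared distances from P to each site:
|PA|² = 9 + 1 = 10
|PB|² = 1 + 4 = 5
|PC|² = 100 + 0 = 100
|PD|² = 81 + 225 = 306
|PE|² = 36 + 1 = 37
|PF|² = 25 + 4 = 29
|PG|² = 9 + 25 = 34
|PH|² = 4 + 64 = 68
|PJ|² = 1 + 4 = 5
|PK|² = 36 + 144 = 180
P is equidistant from B and J (both at squared distance 5), and every other site is strictly farther — so P lies on the B–J Voronoi edge.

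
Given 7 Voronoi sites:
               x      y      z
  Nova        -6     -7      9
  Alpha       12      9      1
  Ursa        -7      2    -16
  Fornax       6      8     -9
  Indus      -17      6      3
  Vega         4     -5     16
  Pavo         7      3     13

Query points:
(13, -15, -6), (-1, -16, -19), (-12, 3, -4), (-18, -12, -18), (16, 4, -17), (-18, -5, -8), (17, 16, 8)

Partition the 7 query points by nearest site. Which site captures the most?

Ursa

(13, -15, -6) — d² to each: Nova:650, Alpha:626, Ursa:789, Fornax:587, Indus:1422, Vega:665, Pavo:721 → nearest is Fornax
(-1, -16, -19) — d² to each: Nova:890, Alpha:1194, Ursa:369, Fornax:725, Indus:1224, Vega:1371, Pavo:1449 → nearest is Ursa
(-12, 3, -4) — d² to each: Nova:305, Alpha:637, Ursa:170, Fornax:374, Indus:83, Vega:720, Pavo:650 → nearest is Indus
(-18, -12, -18) — d² to each: Nova:898, Alpha:1702, Ursa:321, Fornax:1057, Indus:766, Vega:1689, Pavo:1811 → nearest is Ursa
(16, 4, -17) — d² to each: Nova:1281, Alpha:365, Ursa:534, Fornax:180, Indus:1493, Vega:1314, Pavo:982 → nearest is Fornax
(-18, -5, -8) — d² to each: Nova:437, Alpha:1177, Ursa:234, Fornax:746, Indus:243, Vega:1060, Pavo:1130 → nearest is Ursa
(17, 16, 8) — d² to each: Nova:1059, Alpha:123, Ursa:1348, Fornax:474, Indus:1281, Vega:674, Pavo:294 → nearest is Alpha
Tally — Alpha:1, Ursa:3, Fornax:2, Indus:1. Ursa captures the most (3).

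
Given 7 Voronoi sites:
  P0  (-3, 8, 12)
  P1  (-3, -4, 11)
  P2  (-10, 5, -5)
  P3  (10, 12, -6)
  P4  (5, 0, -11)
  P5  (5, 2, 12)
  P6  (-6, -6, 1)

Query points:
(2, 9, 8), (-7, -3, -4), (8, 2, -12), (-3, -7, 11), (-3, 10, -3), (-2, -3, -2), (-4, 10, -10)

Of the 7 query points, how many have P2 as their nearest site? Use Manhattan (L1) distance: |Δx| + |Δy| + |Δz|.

(2, 9, 8) — d to each: P0:10, P1:21, P2:29, P3:25, P4:31, P5:14, P6:30 → nearest is P0
(-7, -3, -4) — d to each: P0:31, P1:20, P2:12, P3:34, P4:22, P5:33, P6:9 → nearest is P6
(8, 2, -12) — d to each: P0:41, P1:40, P2:28, P3:18, P4:6, P5:27, P6:35 → nearest is P4
(-3, -7, 11) — d to each: P0:16, P1:3, P2:35, P3:49, P4:37, P5:18, P6:14 → nearest is P1
(-3, 10, -3) — d to each: P0:17, P1:28, P2:14, P3:18, P4:26, P5:31, P6:23 → nearest is P2
(-2, -3, -2) — d to each: P0:26, P1:15, P2:19, P3:31, P4:19, P5:26, P6:10 → nearest is P6
(-4, 10, -10) — d to each: P0:25, P1:36, P2:16, P3:20, P4:20, P5:39, P6:29 → nearest is P2
2 of the 7 points have P2 as nearest.

2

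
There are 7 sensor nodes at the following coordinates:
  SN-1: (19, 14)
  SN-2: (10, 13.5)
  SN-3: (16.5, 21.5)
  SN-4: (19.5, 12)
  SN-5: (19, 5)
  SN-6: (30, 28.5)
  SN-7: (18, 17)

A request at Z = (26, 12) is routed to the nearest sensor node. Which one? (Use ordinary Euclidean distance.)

Since √ is increasing, it suffices to compare squared distances:
d²(Z, SN-1) = (26−19)² + (12−14)² = 49 + 4 = 53
d²(Z, SN-2) = (26−10)² + (12−13.5)² = 256 + 2.25 = 258.25
d²(Z, SN-3) = (26−16.5)² + (12−21.5)² = 90.25 + 90.25 = 180.5
d²(Z, SN-4) = (26−19.5)² + (12−12)² = 42.25 + 0 = 42.25
d²(Z, SN-5) = (26−19)² + (12−5)² = 49 + 49 = 98
d²(Z, SN-6) = (26−30)² + (12−28.5)² = 16 + 272.25 = 288.25
d²(Z, SN-7) = (26−18)² + (12−17)² = 64 + 25 = 89
The smallest is to SN-4, so Z lies in the Voronoi region of SN-4.

SN-4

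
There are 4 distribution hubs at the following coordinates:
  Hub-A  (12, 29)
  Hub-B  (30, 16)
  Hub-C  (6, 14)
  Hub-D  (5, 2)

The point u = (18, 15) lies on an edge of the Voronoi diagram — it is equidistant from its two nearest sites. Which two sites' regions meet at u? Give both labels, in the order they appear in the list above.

Hub-B and Hub-C

Squared distances from u to each site:
d²(u, Hub-A) = (18−12)² + (15−29)² = 36 + 196 = 232
d²(u, Hub-B) = (18−30)² + (15−16)² = 144 + 1 = 145
d²(u, Hub-C) = (18−6)² + (15−14)² = 144 + 1 = 145
d²(u, Hub-D) = (18−5)² + (15−2)² = 169 + 169 = 338
u is equidistant from Hub-B and Hub-C (both at squared distance 145), and every other site is strictly farther — so u lies on the Hub-B–Hub-C Voronoi edge.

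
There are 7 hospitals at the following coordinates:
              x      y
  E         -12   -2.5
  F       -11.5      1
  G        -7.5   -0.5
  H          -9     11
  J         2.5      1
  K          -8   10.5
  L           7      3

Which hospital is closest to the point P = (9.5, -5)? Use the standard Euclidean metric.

L

Compare squared distances (the ordering matches that of the actual distances):
|PE|² = 462.25 + 6.25 = 468.5
|PF|² = 441 + 36 = 477
|PG|² = 289 + 20.25 = 309.25
|PH|² = 342.25 + 256 = 598.25
|PJ|² = 49 + 36 = 85
|PK|² = 306.25 + 240.25 = 546.5
|PL|² = 6.25 + 64 = 70.25
The smallest is to L, so P lies in the Voronoi region of L.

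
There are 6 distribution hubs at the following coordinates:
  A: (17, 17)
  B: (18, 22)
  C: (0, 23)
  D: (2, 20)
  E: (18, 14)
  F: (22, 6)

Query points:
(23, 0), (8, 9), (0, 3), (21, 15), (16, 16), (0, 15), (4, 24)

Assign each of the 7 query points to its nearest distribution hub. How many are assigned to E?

(23, 0) — d² to each: A:325, B:509, C:1058, D:841, E:221, F:37 → nearest is F
(8, 9) — d² to each: A:145, B:269, C:260, D:157, E:125, F:205 → nearest is E
(0, 3) — d² to each: A:485, B:685, C:400, D:293, E:445, F:493 → nearest is D
(21, 15) — d² to each: A:20, B:58, C:505, D:386, E:10, F:82 → nearest is E
(16, 16) — d² to each: A:2, B:40, C:305, D:212, E:8, F:136 → nearest is A
(0, 15) — d² to each: A:293, B:373, C:64, D:29, E:325, F:565 → nearest is D
(4, 24) — d² to each: A:218, B:200, C:17, D:20, E:296, F:648 → nearest is C
2 of the 7 points have E as nearest.

2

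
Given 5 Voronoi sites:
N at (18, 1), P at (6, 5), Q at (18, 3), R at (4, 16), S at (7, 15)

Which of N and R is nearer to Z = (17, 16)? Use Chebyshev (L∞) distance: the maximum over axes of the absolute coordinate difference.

d(Z,N) = max(1, 15) = 15
d(Z,R) = max(13, 0) = 13
15 > 13, so R is closer.

R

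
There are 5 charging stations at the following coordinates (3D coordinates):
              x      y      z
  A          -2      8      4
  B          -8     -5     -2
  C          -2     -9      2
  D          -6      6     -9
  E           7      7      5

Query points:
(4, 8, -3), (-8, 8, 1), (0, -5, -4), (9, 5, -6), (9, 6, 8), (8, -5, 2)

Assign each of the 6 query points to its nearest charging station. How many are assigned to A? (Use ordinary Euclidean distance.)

(4, 8, -3) — d² to each: A:85, B:314, C:350, D:140, E:74 → nearest is E
(-8, 8, 1) — d² to each: A:45, B:178, C:326, D:108, E:242 → nearest is A
(0, -5, -4) — d² to each: A:237, B:68, C:56, D:182, E:274 → nearest is C
(9, 5, -6) — d² to each: A:230, B:405, C:381, D:235, E:129 → nearest is E
(9, 6, 8) — d² to each: A:141, B:510, C:382, D:514, E:14 → nearest is E
(8, -5, 2) — d² to each: A:273, B:272, C:116, D:438, E:154 → nearest is C
1 of the 6 points has A as nearest.

1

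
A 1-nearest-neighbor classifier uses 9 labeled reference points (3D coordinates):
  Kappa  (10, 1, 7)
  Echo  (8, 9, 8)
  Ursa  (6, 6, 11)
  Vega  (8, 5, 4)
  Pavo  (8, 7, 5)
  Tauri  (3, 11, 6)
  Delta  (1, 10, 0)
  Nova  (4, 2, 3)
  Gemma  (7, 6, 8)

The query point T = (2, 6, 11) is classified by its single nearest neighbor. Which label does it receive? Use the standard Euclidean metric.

Since √ is increasing, it suffices to compare squared distances:
d²(T, Kappa) = 64 + 25 + 16 = 105
d²(T, Echo) = 36 + 9 + 9 = 54
d²(T, Ursa) = 16 + 0 + 0 = 16
d²(T, Vega) = 36 + 1 + 49 = 86
d²(T, Pavo) = 36 + 1 + 36 = 73
d²(T, Tauri) = 1 + 25 + 25 = 51
d²(T, Delta) = 1 + 16 + 121 = 138
d²(T, Nova) = 4 + 16 + 64 = 84
d²(T, Gemma) = 25 + 0 + 9 = 34
Minimum is at Ursa.

Ursa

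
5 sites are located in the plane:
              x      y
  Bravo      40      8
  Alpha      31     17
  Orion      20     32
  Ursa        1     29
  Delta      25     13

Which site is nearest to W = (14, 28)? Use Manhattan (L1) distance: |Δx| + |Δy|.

d(W, Bravo) = |14−40| + |28−8| = 26 + 20 = 46
d(W, Alpha) = |14−31| + |28−17| = 17 + 11 = 28
d(W, Orion) = |14−20| + |28−32| = 6 + 4 = 10
d(W, Ursa) = |14−1| + |28−29| = 13 + 1 = 14
d(W, Delta) = |14−25| + |28−13| = 11 + 15 = 26
The smallest is to Orion, so W lies in the Voronoi region of Orion.

Orion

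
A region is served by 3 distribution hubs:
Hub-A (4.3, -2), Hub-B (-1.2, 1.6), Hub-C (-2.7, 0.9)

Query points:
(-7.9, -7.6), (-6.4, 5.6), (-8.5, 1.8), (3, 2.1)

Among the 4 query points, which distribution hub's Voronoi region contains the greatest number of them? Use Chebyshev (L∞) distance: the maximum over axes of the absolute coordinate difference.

(-7.9, -7.6) — d to each: Hub-A:12.2, Hub-B:9.2, Hub-C:8.5 → nearest is Hub-C
(-6.4, 5.6) — d to each: Hub-A:10.7, Hub-B:5.2, Hub-C:4.7 → nearest is Hub-C
(-8.5, 1.8) — d to each: Hub-A:12.8, Hub-B:7.3, Hub-C:5.8 → nearest is Hub-C
(3, 2.1) — d to each: Hub-A:4.1, Hub-B:4.2, Hub-C:5.7 → nearest is Hub-A
Tally — Hub-A:1, Hub-C:3. Hub-C captures the most (3).

Hub-C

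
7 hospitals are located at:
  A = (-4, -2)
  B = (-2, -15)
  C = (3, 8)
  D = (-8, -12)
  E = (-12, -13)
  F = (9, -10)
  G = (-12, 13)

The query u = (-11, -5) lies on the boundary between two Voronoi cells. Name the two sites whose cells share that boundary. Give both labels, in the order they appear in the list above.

A and D

Squared distances from u to each site:
|uA|² = 49 + 9 = 58
|uB|² = 81 + 100 = 181
|uC|² = 196 + 169 = 365
|uD|² = 9 + 49 = 58
|uE|² = 1 + 64 = 65
|uF|² = 400 + 25 = 425
|uG|² = 1 + 324 = 325
u is equidistant from A and D (both at squared distance 58), and every other site is strictly farther — so u lies on the A–D Voronoi edge.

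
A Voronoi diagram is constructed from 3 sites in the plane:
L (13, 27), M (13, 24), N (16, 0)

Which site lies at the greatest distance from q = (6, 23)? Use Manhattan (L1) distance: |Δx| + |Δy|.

N

d(q,L) = 7 + 4 = 11
d(q,M) = 7 + 1 = 8
d(q,N) = 10 + 23 = 33
The largest is to N.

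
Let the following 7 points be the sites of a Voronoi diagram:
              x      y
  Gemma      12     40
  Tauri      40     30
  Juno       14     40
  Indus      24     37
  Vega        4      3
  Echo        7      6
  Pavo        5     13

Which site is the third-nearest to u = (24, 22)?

Squared Euclidean distances:
d²(u, Gemma) = (24−12)² + (22−40)² = 144 + 324 = 468
d²(u, Tauri) = (24−40)² + (22−30)² = 256 + 64 = 320
d²(u, Juno) = (24−14)² + (22−40)² = 100 + 324 = 424
d²(u, Indus) = (24−24)² + (22−37)² = 0 + 225 = 225
d²(u, Vega) = (24−4)² + (22−3)² = 400 + 361 = 761
d²(u, Echo) = (24−7)² + (22−6)² = 289 + 256 = 545
d²(u, Pavo) = (24−5)² + (22−13)² = 361 + 81 = 442
Sorted ascending: Indus, Tauri, Juno, Pavo, … — the third-nearest is Juno.

Juno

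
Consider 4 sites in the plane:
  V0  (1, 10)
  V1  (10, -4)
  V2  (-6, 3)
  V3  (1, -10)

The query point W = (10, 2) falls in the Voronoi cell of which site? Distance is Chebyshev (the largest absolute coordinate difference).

d(W,V0) = max(9, 8) = 9
d(W,V1) = max(0, 6) = 6
d(W,V2) = max(16, 1) = 16
d(W,V3) = max(9, 12) = 12
Minimum is at V1.

V1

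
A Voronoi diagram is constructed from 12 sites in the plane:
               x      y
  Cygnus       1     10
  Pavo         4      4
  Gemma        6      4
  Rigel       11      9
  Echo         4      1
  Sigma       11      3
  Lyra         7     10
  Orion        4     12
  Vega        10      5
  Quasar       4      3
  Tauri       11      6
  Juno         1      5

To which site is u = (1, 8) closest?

Cygnus

Since √ is increasing, it suffices to compare squared distances:
d²(u, Cygnus) = 0 + 4 = 4
d²(u, Pavo) = 9 + 16 = 25
d²(u, Gemma) = 25 + 16 = 41
d²(u, Rigel) = 100 + 1 = 101
d²(u, Echo) = 9 + 49 = 58
d²(u, Sigma) = 100 + 25 = 125
d²(u, Lyra) = 36 + 4 = 40
d²(u, Orion) = 9 + 16 = 25
d²(u, Vega) = 81 + 9 = 90
d²(u, Quasar) = 9 + 25 = 34
d²(u, Tauri) = 100 + 4 = 104
d²(u, Juno) = 0 + 9 = 9
The smallest is to Cygnus, so u lies in the Voronoi region of Cygnus.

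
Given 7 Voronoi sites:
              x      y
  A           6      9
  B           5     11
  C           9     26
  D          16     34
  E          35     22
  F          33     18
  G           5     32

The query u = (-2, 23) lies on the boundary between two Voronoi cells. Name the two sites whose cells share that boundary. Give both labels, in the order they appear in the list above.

Squared distances from u to each site:
|uA|² = (-2−6)² + (23−9)² = 64 + 196 = 260
|uB|² = (-2−5)² + (23−11)² = 49 + 144 = 193
|uC|² = (-2−9)² + (23−26)² = 121 + 9 = 130
|uD|² = (-2−16)² + (23−34)² = 324 + 121 = 445
|uE|² = (-2−35)² + (23−22)² = 1369 + 1 = 1370
|uF|² = (-2−33)² + (23−18)² = 1225 + 25 = 1250
|uG|² = (-2−5)² + (23−32)² = 49 + 81 = 130
u is equidistant from C and G (both at squared distance 130), and every other site is strictly farther — so u lies on the C–G Voronoi edge.

C and G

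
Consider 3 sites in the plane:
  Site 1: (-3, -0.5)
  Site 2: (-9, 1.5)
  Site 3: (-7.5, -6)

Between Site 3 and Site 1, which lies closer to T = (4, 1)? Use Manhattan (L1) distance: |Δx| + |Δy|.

Site 1

d(T, Site 3) = |4−(-7.5)| + |1−(-6)| = 11.5 + 7 = 18.5
d(T, Site 1) = |4−(-3)| + |1−(-0.5)| = 7 + 1.5 = 8.5
18.5 > 8.5, so Site 1 is closer.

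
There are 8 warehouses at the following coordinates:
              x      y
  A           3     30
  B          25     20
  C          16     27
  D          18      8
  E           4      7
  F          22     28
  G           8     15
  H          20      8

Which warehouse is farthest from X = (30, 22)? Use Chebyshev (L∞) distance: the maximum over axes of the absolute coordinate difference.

A

d(X,A) = max(27, 8) = 27
d(X,B) = max(5, 2) = 5
d(X,C) = max(14, 5) = 14
d(X,D) = max(12, 14) = 14
d(X,E) = max(26, 15) = 26
d(X,F) = max(8, 6) = 8
d(X,G) = max(22, 7) = 22
d(X,H) = max(10, 14) = 14
The largest is to A.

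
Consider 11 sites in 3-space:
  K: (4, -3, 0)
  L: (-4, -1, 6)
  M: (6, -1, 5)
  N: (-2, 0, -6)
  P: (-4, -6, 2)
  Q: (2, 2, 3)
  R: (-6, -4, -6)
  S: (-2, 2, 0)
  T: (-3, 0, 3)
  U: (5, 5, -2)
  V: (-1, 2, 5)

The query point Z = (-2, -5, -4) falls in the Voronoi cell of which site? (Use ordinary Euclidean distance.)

Compare squared distances (the ordering matches that of the actual distances):
|ZK|² = (-2−4)² + (-5−(-3))² + (-4−0)² = 36 + 4 + 16 = 56
|ZL|² = (-2−(-4))² + (-5−(-1))² + (-4−6)² = 4 + 16 + 100 = 120
|ZM|² = (-2−6)² + (-5−(-1))² + (-4−5)² = 64 + 16 + 81 = 161
|ZN|² = (-2−(-2))² + (-5−0)² + (-4−(-6))² = 0 + 25 + 4 = 29
|ZP|² = (-2−(-4))² + (-5−(-6))² + (-4−2)² = 4 + 1 + 36 = 41
|ZQ|² = (-2−2)² + (-5−2)² + (-4−3)² = 16 + 49 + 49 = 114
|ZR|² = (-2−(-6))² + (-5−(-4))² + (-4−(-6))² = 16 + 1 + 4 = 21
|ZS|² = (-2−(-2))² + (-5−2)² + (-4−0)² = 0 + 49 + 16 = 65
|ZT|² = (-2−(-3))² + (-5−0)² + (-4−3)² = 1 + 25 + 49 = 75
|ZU|² = (-2−5)² + (-5−5)² + (-4−(-2))² = 49 + 100 + 4 = 153
|ZV|² = (-2−(-1))² + (-5−2)² + (-4−5)² = 1 + 49 + 81 = 131
The smallest is to R, so Z lies in the Voronoi region of R.

R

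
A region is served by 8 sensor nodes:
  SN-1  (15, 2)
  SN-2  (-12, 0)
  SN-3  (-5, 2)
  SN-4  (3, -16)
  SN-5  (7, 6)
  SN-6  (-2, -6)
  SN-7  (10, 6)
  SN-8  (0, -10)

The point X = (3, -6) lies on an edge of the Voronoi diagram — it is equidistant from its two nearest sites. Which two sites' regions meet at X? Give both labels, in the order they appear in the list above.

Squared distances from X to each site:
d²(X, SN-1) = (3−15)² + (-6−2)² = 144 + 64 = 208
d²(X, SN-2) = (3−(-12))² + (-6−0)² = 225 + 36 = 261
d²(X, SN-3) = (3−(-5))² + (-6−2)² = 64 + 64 = 128
d²(X, SN-4) = (3−3)² + (-6−(-16))² = 0 + 100 = 100
d²(X, SN-5) = (3−7)² + (-6−6)² = 16 + 144 = 160
d²(X, SN-6) = (3−(-2))² + (-6−(-6))² = 25 + 0 = 25
d²(X, SN-7) = (3−10)² + (-6−6)² = 49 + 144 = 193
d²(X, SN-8) = (3−0)² + (-6−(-10))² = 9 + 16 = 25
X is equidistant from SN-6 and SN-8 (both at squared distance 25), and every other site is strictly farther — so X lies on the SN-6–SN-8 Voronoi edge.

SN-6 and SN-8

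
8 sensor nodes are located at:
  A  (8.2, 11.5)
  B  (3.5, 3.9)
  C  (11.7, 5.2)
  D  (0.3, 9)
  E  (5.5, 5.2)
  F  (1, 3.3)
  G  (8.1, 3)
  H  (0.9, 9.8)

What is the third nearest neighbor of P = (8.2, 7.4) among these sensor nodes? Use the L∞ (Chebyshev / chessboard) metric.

A

d(P,A) = max(0, 4.1) = 4.1
d(P,B) = max(4.7, 3.5) = 4.7
d(P,C) = max(3.5, 2.2) = 3.5
d(P,D) = max(7.9, 1.6) = 7.9
d(P,E) = max(2.7, 2.2) = 2.7
d(P,F) = max(7.2, 4.1) = 7.2
d(P,G) = max(0.1, 4.4) = 4.4
d(P,H) = max(7.3, 2.4) = 7.3
Sorted ascending: E, C, A, G, … — the third-nearest is A.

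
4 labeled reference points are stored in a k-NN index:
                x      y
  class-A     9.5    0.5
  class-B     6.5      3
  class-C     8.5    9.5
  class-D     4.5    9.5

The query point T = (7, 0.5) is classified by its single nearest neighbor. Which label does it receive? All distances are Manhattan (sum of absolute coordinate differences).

d(T, class-A) = 2.5 + 0 = 2.5
d(T, class-B) = 0.5 + 2.5 = 3
d(T, class-C) = 1.5 + 9 = 10.5
d(T, class-D) = 2.5 + 9 = 11.5
class-A is nearest.

class-A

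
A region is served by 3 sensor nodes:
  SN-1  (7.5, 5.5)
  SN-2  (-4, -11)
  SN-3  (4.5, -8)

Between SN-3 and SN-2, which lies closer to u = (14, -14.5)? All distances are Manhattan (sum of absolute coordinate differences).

SN-3

d(u, SN-3) = |14−4.5| + |-14.5−(-8)| = 9.5 + 6.5 = 16
d(u, SN-2) = |14−(-4)| + |-14.5−(-11)| = 18 + 3.5 = 21.5
16 < 21.5, so SN-3 is closer.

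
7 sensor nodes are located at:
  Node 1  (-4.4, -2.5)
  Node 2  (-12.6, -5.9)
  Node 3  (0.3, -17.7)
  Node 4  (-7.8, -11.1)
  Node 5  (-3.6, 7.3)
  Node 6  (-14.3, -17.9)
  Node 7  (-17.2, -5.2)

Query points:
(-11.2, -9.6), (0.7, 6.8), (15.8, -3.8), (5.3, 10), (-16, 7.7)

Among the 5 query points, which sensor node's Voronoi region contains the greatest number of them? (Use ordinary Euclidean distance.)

(-11.2, -9.6) — d² to each: Node 1:96.65, Node 2:15.65, Node 3:197.86, Node 4:13.81, Node 5:343.37, Node 6:78.5, Node 7:55.36 → nearest is Node 4
(0.7, 6.8) — d² to each: Node 1:112.5, Node 2:338.18, Node 3:600.41, Node 4:392.66, Node 5:18.74, Node 6:835.09, Node 7:464.41 → nearest is Node 5
(15.8, -3.8) — d² to each: Node 1:409.73, Node 2:810.97, Node 3:433.46, Node 4:610.25, Node 5:499.57, Node 6:1104.82, Node 7:1090.96 → nearest is Node 1
(5.3, 10) — d² to each: Node 1:250.34, Node 2:573.22, Node 3:792.29, Node 4:616.82, Node 5:86.5, Node 6:1162.57, Node 7:737.29 → nearest is Node 5
(-16, 7.7) — d² to each: Node 1:238.6, Node 2:196.52, Node 3:910.85, Node 4:420.68, Node 5:153.92, Node 6:658.25, Node 7:167.85 → nearest is Node 5
Tally — Node 1:1, Node 4:1, Node 5:3. Node 5 captures the most (3).

Node 5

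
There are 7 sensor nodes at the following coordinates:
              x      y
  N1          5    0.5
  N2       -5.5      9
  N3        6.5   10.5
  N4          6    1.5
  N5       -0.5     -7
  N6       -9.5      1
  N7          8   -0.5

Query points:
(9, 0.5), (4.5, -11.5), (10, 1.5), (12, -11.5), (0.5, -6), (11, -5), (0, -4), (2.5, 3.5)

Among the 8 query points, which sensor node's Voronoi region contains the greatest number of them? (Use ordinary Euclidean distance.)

N7

(9, 0.5) — d² to each: N1:16, N2:282.5, N3:106.25, N4:10, N5:146.5, N6:342.5, N7:2 → nearest is N7
(4.5, -11.5) — d² to each: N1:144.25, N2:520.25, N3:488, N4:171.25, N5:45.25, N6:352.25, N7:133.25 → nearest is N5
(10, 1.5) — d² to each: N1:26, N2:296.5, N3:93.25, N4:16, N5:182.5, N6:380.5, N7:8 → nearest is N7
(12, -11.5) — d² to each: N1:193, N2:726.5, N3:514.25, N4:205, N5:176.5, N6:618.5, N7:137 → nearest is N7
(0.5, -6) — d² to each: N1:62.5, N2:261, N3:308.25, N4:86.5, N5:2, N6:149, N7:86.5 → nearest is N5
(11, -5) — d² to each: N1:66.25, N2:468.25, N3:260.5, N4:67.25, N5:136.25, N6:456.25, N7:29.25 → nearest is N7
(0, -4) — d² to each: N1:45.25, N2:199.25, N3:252.5, N4:66.25, N5:9.25, N6:115.25, N7:76.25 → nearest is N5
(2.5, 3.5) — d² to each: N1:15.25, N2:94.25, N3:65, N4:16.25, N5:119.25, N6:150.25, N7:46.25 → nearest is N1
Tally — N1:1, N5:3, N7:4. N7 captures the most (4).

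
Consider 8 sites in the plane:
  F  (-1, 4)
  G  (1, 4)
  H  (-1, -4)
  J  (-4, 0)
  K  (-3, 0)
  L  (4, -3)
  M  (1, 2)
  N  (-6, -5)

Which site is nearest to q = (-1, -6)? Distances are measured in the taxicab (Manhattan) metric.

d(q,F) = |-1−(-1)| + |-6−4| = 0 + 10 = 10
d(q,G) = |-1−1| + |-6−4| = 2 + 10 = 12
d(q,H) = |-1−(-1)| + |-6−(-4)| = 0 + 2 = 2
d(q,J) = |-1−(-4)| + |-6−0| = 3 + 6 = 9
d(q,K) = |-1−(-3)| + |-6−0| = 2 + 6 = 8
d(q,L) = |-1−4| + |-6−(-3)| = 5 + 3 = 8
d(q,M) = |-1−1| + |-6−2| = 2 + 8 = 10
d(q,N) = |-1−(-6)| + |-6−(-5)| = 5 + 1 = 6
Minimum is at H.

H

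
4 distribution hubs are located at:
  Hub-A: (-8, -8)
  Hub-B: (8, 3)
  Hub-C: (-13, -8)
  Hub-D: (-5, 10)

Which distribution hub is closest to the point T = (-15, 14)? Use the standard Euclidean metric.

Hub-D

Compare squared distances (the ordering matches that of the actual distances):
d²(T, Hub-A) = (-15−(-8))² + (14−(-8))² = 49 + 484 = 533
d²(T, Hub-B) = (-15−8)² + (14−3)² = 529 + 121 = 650
d²(T, Hub-C) = (-15−(-13))² + (14−(-8))² = 4 + 484 = 488
d²(T, Hub-D) = (-15−(-5))² + (14−10)² = 100 + 16 = 116
Hub-D is nearest.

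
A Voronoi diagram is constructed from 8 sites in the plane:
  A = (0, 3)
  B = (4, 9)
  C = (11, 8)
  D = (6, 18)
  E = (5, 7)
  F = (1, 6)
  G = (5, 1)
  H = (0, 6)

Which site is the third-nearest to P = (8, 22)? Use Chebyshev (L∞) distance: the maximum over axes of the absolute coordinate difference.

C

d(P,A) = max(8, 19) = 19
d(P,B) = max(4, 13) = 13
d(P,C) = max(3, 14) = 14
d(P,D) = max(2, 4) = 4
d(P,E) = max(3, 15) = 15
d(P,F) = max(7, 16) = 16
d(P,G) = max(3, 21) = 21
d(P,H) = max(8, 16) = 16
Sorted ascending: D, B, C, E, … — the third-nearest is C.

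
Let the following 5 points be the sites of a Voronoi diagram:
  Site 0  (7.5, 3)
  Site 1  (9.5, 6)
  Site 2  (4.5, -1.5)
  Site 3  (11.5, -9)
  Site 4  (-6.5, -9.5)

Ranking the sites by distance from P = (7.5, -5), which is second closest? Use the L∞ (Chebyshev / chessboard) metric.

Site 3

d(P, Site 0) = max(0, 8) = 8
d(P, Site 1) = max(2, 11) = 11
d(P, Site 2) = max(3, 3.5) = 3.5
d(P, Site 3) = max(4, 4) = 4
d(P, Site 4) = max(14, 4.5) = 14
Sorted ascending: Site 2, Site 3, Site 0, … — the second-nearest is Site 3.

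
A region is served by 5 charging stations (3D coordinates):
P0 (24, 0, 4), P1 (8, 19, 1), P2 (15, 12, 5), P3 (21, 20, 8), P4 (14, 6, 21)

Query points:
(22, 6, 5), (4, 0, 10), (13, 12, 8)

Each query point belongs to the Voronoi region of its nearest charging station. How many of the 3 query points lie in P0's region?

(22, 6, 5) — d² to each: P0:41, P1:381, P2:85, P3:206, P4:320 → nearest is P0
(4, 0, 10) — d² to each: P0:436, P1:458, P2:290, P3:693, P4:257 → nearest is P4
(13, 12, 8) — d² to each: P0:281, P1:123, P2:13, P3:128, P4:206 → nearest is P2
1 of the 3 points has P0 as nearest.

1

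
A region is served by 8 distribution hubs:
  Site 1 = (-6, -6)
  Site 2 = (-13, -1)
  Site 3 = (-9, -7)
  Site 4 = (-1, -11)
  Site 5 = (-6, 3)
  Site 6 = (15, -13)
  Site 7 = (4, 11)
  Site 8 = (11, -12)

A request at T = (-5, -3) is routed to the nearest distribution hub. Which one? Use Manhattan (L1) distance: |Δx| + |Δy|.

Site 1

d(T, Site 1) = 1 + 3 = 4
d(T, Site 2) = 8 + 2 = 10
d(T, Site 3) = 4 + 4 = 8
d(T, Site 4) = 4 + 8 = 12
d(T, Site 5) = 1 + 6 = 7
d(T, Site 6) = 20 + 10 = 30
d(T, Site 7) = 9 + 14 = 23
d(T, Site 8) = 16 + 9 = 25
Minimum is at Site 1.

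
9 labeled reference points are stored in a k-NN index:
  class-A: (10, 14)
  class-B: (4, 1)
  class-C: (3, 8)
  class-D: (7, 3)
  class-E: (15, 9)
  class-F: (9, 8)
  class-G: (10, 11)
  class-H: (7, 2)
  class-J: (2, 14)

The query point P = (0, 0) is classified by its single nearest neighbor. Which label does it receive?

Compare squared distances (the ordering matches that of the actual distances):
d²(P, class-A) = (0−10)² + (0−14)² = 100 + 196 = 296
d²(P, class-B) = (0−4)² + (0−1)² = 16 + 1 = 17
d²(P, class-C) = (0−3)² + (0−8)² = 9 + 64 = 73
d²(P, class-D) = (0−7)² + (0−3)² = 49 + 9 = 58
d²(P, class-E) = (0−15)² + (0−9)² = 225 + 81 = 306
d²(P, class-F) = (0−9)² + (0−8)² = 81 + 64 = 145
d²(P, class-G) = (0−10)² + (0−11)² = 100 + 121 = 221
d²(P, class-H) = (0−7)² + (0−2)² = 49 + 4 = 53
d²(P, class-J) = (0−2)² + (0−14)² = 4 + 196 = 200
Minimum is at class-B.

class-B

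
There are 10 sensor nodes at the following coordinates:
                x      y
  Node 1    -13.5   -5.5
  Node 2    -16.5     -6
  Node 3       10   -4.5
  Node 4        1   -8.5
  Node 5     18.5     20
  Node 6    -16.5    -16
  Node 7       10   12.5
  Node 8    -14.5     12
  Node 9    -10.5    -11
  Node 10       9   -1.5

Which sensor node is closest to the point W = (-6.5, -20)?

Compare squared distances (the ordering matches that of the actual distances):
d²(W, Node 1) = 49 + 210.25 = 259.25
d²(W, Node 2) = 100 + 196 = 296
d²(W, Node 3) = 272.25 + 240.25 = 512.5
d²(W, Node 4) = 56.25 + 132.25 = 188.5
d²(W, Node 5) = 625 + 1600 = 2225
d²(W, Node 6) = 100 + 16 = 116
d²(W, Node 7) = 272.25 + 1056.25 = 1328.5
d²(W, Node 8) = 64 + 1024 = 1088
d²(W, Node 9) = 16 + 81 = 97
d²(W, Node 10) = 240.25 + 342.25 = 582.5
The smallest is to Node 9, so W lies in the Voronoi region of Node 9.

Node 9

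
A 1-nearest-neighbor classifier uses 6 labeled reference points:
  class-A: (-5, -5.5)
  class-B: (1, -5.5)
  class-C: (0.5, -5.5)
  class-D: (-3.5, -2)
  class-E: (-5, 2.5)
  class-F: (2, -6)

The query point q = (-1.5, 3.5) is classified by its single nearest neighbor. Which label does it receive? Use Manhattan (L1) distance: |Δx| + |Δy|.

class-E

d(q, class-A) = |-1.5−(-5)| + |3.5−(-5.5)| = 3.5 + 9 = 12.5
d(q, class-B) = |-1.5−1| + |3.5−(-5.5)| = 2.5 + 9 = 11.5
d(q, class-C) = |-1.5−0.5| + |3.5−(-5.5)| = 2 + 9 = 11
d(q, class-D) = |-1.5−(-3.5)| + |3.5−(-2)| = 2 + 5.5 = 7.5
d(q, class-E) = |-1.5−(-5)| + |3.5−2.5| = 3.5 + 1 = 4.5
d(q, class-F) = |-1.5−2| + |3.5−(-6)| = 3.5 + 9.5 = 13
The smallest is to class-E, so q lies in the Voronoi region of class-E.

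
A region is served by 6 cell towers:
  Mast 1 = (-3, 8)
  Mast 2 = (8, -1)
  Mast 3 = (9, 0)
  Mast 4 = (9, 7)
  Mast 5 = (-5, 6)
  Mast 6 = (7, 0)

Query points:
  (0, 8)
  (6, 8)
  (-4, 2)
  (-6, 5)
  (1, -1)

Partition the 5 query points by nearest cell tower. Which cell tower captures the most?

Mast 5

(0, 8) — d² to each: Mast 1:9, Mast 2:145, Mast 3:145, Mast 4:82, Mast 5:29, Mast 6:113 → nearest is Mast 1
(6, 8) — d² to each: Mast 1:81, Mast 2:85, Mast 3:73, Mast 4:10, Mast 5:125, Mast 6:65 → nearest is Mast 4
(-4, 2) — d² to each: Mast 1:37, Mast 2:153, Mast 3:173, Mast 4:194, Mast 5:17, Mast 6:125 → nearest is Mast 5
(-6, 5) — d² to each: Mast 1:18, Mast 2:232, Mast 3:250, Mast 4:229, Mast 5:2, Mast 6:194 → nearest is Mast 5
(1, -1) — d² to each: Mast 1:97, Mast 2:49, Mast 3:65, Mast 4:128, Mast 5:85, Mast 6:37 → nearest is Mast 6
Tally — Mast 1:1, Mast 4:1, Mast 5:2, Mast 6:1. Mast 5 captures the most (2).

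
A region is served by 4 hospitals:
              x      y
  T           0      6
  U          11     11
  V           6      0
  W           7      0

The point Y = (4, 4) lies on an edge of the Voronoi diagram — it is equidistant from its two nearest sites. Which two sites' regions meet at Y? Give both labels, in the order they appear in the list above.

T and V

Squared distances from Y to each site:
|YT|² = 16 + 4 = 20
|YU|² = 49 + 49 = 98
|YV|² = 4 + 16 = 20
|YW|² = 9 + 16 = 25
Y is equidistant from T and V (both at squared distance 20), and every other site is strictly farther — so Y lies on the T–V Voronoi edge.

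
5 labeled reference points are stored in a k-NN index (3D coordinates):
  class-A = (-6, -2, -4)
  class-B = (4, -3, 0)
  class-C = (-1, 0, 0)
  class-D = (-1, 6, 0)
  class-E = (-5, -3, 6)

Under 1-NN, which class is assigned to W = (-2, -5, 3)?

class-E

Since √ is increasing, it suffices to compare squared distances:
d²(W, class-A) = 16 + 9 + 49 = 74
d²(W, class-B) = 36 + 4 + 9 = 49
d²(W, class-C) = 1 + 25 + 9 = 35
d²(W, class-D) = 1 + 121 + 9 = 131
d²(W, class-E) = 9 + 4 + 9 = 22
Minimum is at class-E.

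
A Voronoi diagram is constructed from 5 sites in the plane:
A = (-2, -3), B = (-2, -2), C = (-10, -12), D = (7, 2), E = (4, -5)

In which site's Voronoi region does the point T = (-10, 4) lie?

Compare squared distances (the ordering matches that of the actual distances):
|TA|² = 64 + 49 = 113
|TB|² = 64 + 36 = 100
|TC|² = 0 + 256 = 256
|TD|² = 289 + 4 = 293
|TE|² = 196 + 81 = 277
The smallest is to B, so T lies in the Voronoi region of B.

B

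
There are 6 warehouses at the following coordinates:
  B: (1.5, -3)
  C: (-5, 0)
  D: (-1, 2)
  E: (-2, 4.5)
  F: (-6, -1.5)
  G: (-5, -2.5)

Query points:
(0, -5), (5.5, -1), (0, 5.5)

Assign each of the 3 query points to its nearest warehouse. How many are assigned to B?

(0, -5) — d² to each: B:6.25, C:50, D:50, E:94.25, F:48.25, G:31.25 → nearest is B
(5.5, -1) — d² to each: B:20, C:111.25, D:51.25, E:86.5, F:132.5, G:112.5 → nearest is B
(0, 5.5) — d² to each: B:74.5, C:55.25, D:13.25, E:5, F:85, G:89 → nearest is E
2 of the 3 points have B as nearest.

2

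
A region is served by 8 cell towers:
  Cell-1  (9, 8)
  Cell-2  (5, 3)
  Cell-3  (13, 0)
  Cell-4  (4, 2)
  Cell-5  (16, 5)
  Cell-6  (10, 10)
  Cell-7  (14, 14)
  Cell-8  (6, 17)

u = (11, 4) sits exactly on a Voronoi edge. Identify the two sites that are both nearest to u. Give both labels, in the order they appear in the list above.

Cell-1 and Cell-3

Squared distances from u to each site:
d²(u, Cell-1) = (11−9)² + (4−8)² = 4 + 16 = 20
d²(u, Cell-2) = (11−5)² + (4−3)² = 36 + 1 = 37
d²(u, Cell-3) = (11−13)² + (4−0)² = 4 + 16 = 20
d²(u, Cell-4) = (11−4)² + (4−2)² = 49 + 4 = 53
d²(u, Cell-5) = (11−16)² + (4−5)² = 25 + 1 = 26
d²(u, Cell-6) = (11−10)² + (4−10)² = 1 + 36 = 37
d²(u, Cell-7) = (11−14)² + (4−14)² = 9 + 100 = 109
d²(u, Cell-8) = (11−6)² + (4−17)² = 25 + 169 = 194
u is equidistant from Cell-1 and Cell-3 (both at squared distance 20), and every other site is strictly farther — so u lies on the Cell-1–Cell-3 Voronoi edge.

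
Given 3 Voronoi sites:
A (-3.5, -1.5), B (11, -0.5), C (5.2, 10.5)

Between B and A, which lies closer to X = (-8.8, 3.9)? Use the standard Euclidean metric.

Compare squared distances:
|XB|² = (-8.8−11)² + (3.9−(-0.5))² = 392.04 + 19.36 = 411.4
|XA|² = (-8.8−(-3.5))² + (3.9−(-1.5))² = 28.09 + 29.16 = 57.25
411.4 > 57.25, so A is closer.

A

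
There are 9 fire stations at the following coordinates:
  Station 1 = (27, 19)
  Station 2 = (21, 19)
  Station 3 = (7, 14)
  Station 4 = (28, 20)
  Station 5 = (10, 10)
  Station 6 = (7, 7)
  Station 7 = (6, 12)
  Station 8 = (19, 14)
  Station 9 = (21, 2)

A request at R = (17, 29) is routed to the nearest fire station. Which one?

Since √ is increasing, it suffices to compare squared distances:
d²(R, Station 1) = (17−27)² + (29−19)² = 100 + 100 = 200
d²(R, Station 2) = (17−21)² + (29−19)² = 16 + 100 = 116
d²(R, Station 3) = (17−7)² + (29−14)² = 100 + 225 = 325
d²(R, Station 4) = (17−28)² + (29−20)² = 121 + 81 = 202
d²(R, Station 5) = (17−10)² + (29−10)² = 49 + 361 = 410
d²(R, Station 6) = (17−7)² + (29−7)² = 100 + 484 = 584
d²(R, Station 7) = (17−6)² + (29−12)² = 121 + 289 = 410
d²(R, Station 8) = (17−19)² + (29−14)² = 4 + 225 = 229
d²(R, Station 9) = (17−21)² + (29−2)² = 16 + 729 = 745
Minimum is at Station 2.

Station 2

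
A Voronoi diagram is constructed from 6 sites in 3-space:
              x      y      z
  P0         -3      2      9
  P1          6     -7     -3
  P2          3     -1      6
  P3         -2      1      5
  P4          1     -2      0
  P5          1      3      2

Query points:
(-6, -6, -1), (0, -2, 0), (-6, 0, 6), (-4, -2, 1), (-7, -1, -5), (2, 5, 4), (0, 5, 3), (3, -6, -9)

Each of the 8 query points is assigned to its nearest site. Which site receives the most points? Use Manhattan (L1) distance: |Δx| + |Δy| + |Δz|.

(-6, -6, -1) — d to each: P0:21, P1:15, P2:21, P3:17, P4:12, P5:19 → nearest is P4
(0, -2, 0) — d to each: P0:16, P1:14, P2:10, P3:10, P4:1, P5:8 → nearest is P4
(-6, 0, 6) — d to each: P0:8, P1:28, P2:10, P3:6, P4:15, P5:14 → nearest is P3
(-4, -2, 1) — d to each: P0:13, P1:19, P2:13, P3:9, P4:6, P5:11 → nearest is P4
(-7, -1, -5) — d to each: P0:21, P1:21, P2:21, P3:17, P4:14, P5:19 → nearest is P4
(2, 5, 4) — d to each: P0:13, P1:23, P2:9, P3:9, P4:12, P5:5 → nearest is P5
(0, 5, 3) — d to each: P0:12, P1:24, P2:12, P3:8, P4:11, P5:4 → nearest is P5
(3, -6, -9) — d to each: P0:32, P1:10, P2:20, P3:26, P4:15, P5:22 → nearest is P1
Tally — P1:1, P3:1, P4:4, P5:2. P4 captures the most (4).

P4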